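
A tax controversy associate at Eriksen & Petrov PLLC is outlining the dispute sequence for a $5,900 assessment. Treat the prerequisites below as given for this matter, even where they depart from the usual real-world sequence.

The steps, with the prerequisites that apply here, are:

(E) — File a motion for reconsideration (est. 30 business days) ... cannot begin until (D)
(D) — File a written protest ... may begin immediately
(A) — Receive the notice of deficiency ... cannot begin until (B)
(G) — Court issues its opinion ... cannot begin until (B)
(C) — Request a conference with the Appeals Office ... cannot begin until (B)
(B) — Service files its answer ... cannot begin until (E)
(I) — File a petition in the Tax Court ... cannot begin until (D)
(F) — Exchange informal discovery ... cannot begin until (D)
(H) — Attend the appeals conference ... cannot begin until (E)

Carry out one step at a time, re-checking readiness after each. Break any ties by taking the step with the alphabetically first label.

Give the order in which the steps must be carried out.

(D) has no prerequisites → (D) first.
Ready: (E), (F) and (I). (E) has the earlier label → (E).
(B) and (H) now also ready, so the ready set is {(B), (F), (H), (I)}; (B) has the earlier label → (B).
Ready: (A), (C), (F), (G), (H) and (I). (A) has the earlier label → (A).
Ready: (C), (F), (G), (H) and (I). (C) has the earlier label → (C).
(F), (G), (H) and (I) are all available; (F) has the earlier label → (F).
(G), (H) and (I) are all available; (G) has the earlier label → (G).
(H) and (I) are both available; (H) has the earlier label → (H).
That leaves (I) as the only ready step → (I).

(D) → (E) → (B) → (A) → (C) → (F) → (G) → (H) → (I)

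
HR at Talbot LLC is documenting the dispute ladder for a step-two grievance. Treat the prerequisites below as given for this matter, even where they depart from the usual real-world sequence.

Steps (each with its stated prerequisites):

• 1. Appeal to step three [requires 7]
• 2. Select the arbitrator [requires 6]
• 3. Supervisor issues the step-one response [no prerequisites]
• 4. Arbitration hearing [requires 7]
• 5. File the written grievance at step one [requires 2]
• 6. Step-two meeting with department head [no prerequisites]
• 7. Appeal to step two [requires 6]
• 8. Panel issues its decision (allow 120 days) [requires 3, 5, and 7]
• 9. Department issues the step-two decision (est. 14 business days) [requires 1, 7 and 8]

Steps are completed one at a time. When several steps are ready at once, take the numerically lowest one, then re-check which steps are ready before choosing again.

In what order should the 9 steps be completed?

Nothing is required for 3 and 6. 3 has the earlier label → 3 first.
6 is the only step now ready → 6.
Now 2 and 7 have their prerequisites met. 2 has the earlier label, so 2 next.
5 now also ready, so the ready set is {5, 7}; 5 has the earlier label → 5.
Next only 7 has its prerequisites met → 7.
1, 4 and 8 are all available; 1 has the earlier label → 1.
4 and 8 are both available; 4 has the earlier label → 4.
8 is the only step now ready → 8.
9 needed 1, 7 and 8, now all done → 9.

3, 6, 2, 5, 7, 1, 4, 8, 9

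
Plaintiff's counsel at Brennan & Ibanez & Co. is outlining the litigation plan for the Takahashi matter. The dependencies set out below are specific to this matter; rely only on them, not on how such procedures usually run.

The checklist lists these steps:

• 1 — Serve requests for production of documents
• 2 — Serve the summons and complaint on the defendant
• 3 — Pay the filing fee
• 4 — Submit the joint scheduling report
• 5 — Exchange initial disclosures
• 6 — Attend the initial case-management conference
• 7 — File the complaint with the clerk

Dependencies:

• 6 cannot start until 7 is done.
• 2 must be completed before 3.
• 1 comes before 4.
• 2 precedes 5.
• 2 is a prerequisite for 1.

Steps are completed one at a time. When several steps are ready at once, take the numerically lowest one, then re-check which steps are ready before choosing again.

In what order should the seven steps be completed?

2, 1, 3, 4, 5, 7, 6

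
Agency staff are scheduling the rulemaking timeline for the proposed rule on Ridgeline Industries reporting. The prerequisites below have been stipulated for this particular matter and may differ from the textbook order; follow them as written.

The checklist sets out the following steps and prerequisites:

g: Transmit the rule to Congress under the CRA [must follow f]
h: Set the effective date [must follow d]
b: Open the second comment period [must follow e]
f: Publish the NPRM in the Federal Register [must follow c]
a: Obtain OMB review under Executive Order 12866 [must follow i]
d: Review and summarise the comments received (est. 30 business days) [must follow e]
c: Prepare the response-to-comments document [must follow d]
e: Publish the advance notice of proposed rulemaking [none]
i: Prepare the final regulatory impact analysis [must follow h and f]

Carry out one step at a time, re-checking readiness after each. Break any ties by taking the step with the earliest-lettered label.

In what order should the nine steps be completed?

e, b, d, c, f, g, h, i, a

e has no prerequisites → e first.
Now b and d have their prerequisites met. b has the earlier label, so b next.
d needed e, now all done → d.
Ready: c and h. c has the earlier label → c.
Ready: f and h. f has the earlier label → f.
Now g and h have their prerequisites met. g has the earlier label, so g next.
That leaves h as the only ready step → h.
Next only i has its prerequisites met → i.
That leaves a as the only ready step → a.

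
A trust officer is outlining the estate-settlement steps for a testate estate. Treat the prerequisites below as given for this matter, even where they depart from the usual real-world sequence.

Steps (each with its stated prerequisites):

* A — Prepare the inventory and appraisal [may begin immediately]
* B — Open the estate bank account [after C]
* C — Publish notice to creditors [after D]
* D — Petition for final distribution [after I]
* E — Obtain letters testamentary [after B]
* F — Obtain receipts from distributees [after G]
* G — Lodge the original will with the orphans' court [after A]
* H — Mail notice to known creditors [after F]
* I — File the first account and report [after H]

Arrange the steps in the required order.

A, G, F, H, I, D, C, B, E

A is the only step with nothing outstanding, so it goes first.
Next only G has its prerequisites met → G.
F needed G, now all done → F.
That leaves H as the only ready step → H.
I needed H, now all done → I.
That leaves D as the only ready step → D.
That leaves C as the only ready step → C.
B is the only step now ready → B.
That leaves E as the only ready step → E.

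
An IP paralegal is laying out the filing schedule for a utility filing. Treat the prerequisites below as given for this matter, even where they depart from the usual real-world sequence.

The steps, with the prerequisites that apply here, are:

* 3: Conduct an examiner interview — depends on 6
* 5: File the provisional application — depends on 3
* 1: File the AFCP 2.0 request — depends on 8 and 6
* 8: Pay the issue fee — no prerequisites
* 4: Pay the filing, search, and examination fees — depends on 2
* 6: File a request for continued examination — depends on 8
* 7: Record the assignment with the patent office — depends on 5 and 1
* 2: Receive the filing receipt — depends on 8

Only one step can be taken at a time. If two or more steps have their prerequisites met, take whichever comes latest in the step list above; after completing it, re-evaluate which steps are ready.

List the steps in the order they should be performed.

8 2 6 4 1 3 5 7

8 has no prerequisites → 8 first.
Now 2 and 6 have their prerequisites met. 2 is listed later, so 2 next.
Ready: 6 and 4. 6 is listed later → 6.
Ready: 4, 1 and 3. 4 is listed later → 4.
Now 1 and 3 have their prerequisites met. 1 is listed later, so 1 next.
3 needed 6, now all done → 3.
Next only 5 has its prerequisites met → 5.
7 needed 1 and 5, now all done → 7.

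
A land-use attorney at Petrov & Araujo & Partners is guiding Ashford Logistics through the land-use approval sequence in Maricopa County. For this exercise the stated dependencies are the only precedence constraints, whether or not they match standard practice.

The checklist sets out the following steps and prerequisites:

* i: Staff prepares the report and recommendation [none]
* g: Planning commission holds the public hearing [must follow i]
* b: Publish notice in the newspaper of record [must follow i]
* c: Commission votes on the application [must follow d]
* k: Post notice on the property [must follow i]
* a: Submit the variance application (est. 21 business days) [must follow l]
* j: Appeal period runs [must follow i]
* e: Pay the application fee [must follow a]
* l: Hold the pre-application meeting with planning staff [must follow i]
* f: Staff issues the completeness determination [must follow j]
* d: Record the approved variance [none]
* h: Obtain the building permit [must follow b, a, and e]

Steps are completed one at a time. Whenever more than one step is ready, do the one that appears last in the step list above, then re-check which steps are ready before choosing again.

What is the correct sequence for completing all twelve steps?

d c i l j f a e k b h g

d and i have no prerequisites; d is listed later, so d is first.
c now also ready, so the ready set is {c, i}; c is listed later → c.
i is the only step now ready → i.
Ready: l, j, k, b and g. l is listed later → l.
Ready: j, a, k, b and g. j is listed later → j.
f, a, k, b and g are all available; f is listed later → f.
a, k, b and g are all available; a is listed later → a.
e now also ready, so the ready set is {e, k, b, g}; e is listed later → e.
Ready: k, b and g. k is listed later → k.
Ready: b and g. b is listed later → b.
Now h and g have their prerequisites met. h is listed later, so h next.
g needed i, now all done → g.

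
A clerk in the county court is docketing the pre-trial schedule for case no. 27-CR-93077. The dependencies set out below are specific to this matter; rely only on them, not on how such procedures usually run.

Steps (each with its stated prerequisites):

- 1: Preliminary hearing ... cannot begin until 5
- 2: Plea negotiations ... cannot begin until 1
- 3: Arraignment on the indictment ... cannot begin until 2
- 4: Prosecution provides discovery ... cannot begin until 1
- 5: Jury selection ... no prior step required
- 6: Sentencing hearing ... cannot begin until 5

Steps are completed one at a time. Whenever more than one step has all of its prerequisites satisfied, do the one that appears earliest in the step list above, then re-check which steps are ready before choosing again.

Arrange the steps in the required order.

5 → 1 → 2 → 3 → 4 → 6

5 has no prerequisites → 5 first.
Ready: 1 and 6. 1 is listed earlier → 1.
2 and 4 now also ready, so the ready set is {2, 4, 6}; 2 is listed earlier → 2.
3 now also ready, so the ready set is {3, 4, 6}; 3 is listed earlier → 3.
Now 4 and 6 have their prerequisites met. 4 is listed earlier, so 4 next.
6 is the only step now ready → 6.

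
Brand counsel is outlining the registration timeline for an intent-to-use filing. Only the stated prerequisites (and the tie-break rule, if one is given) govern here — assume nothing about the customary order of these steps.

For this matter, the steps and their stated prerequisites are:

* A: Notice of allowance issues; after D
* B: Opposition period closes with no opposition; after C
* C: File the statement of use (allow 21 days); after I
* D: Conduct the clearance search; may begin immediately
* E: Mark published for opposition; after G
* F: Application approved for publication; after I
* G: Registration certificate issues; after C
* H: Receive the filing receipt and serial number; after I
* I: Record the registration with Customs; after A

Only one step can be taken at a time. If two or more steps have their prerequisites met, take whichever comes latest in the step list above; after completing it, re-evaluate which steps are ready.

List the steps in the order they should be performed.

D, A, I, H, F, C, G, E, B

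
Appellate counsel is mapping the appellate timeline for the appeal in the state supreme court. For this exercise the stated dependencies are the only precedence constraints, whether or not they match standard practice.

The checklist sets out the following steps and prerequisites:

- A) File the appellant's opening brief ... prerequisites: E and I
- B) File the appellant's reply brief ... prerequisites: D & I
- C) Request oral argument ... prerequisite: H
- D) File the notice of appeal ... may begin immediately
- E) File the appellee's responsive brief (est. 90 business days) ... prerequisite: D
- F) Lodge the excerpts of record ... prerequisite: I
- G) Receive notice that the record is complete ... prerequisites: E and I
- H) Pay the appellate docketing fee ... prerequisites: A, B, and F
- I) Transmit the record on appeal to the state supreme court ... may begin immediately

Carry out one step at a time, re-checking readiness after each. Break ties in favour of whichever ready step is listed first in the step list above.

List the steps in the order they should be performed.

D E I A B F G H C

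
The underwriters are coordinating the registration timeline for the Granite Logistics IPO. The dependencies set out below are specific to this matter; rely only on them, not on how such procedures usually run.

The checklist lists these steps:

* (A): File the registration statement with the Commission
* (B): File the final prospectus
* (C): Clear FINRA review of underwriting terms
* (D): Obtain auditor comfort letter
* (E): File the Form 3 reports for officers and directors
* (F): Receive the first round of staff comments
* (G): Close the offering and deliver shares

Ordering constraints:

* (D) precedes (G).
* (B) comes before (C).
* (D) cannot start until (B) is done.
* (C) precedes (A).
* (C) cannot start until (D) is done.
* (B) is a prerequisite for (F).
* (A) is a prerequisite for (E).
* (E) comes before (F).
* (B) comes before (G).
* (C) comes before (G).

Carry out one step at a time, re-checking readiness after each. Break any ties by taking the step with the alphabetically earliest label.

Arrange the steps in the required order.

(B) (D) (C) (A) (E) (F) (G)

(B) is the only step with nothing outstanding, so it goes first.
(D) needed (B), now all done → (D).
Next only (C) has its prerequisites met → (C).
Ready: (A) and (G). (A) has the earlier label → (A).
(E) now also ready, so the ready set is {(E), (G)}; (E) has the earlier label → (E).
(F) now also ready, so the ready set is {(F), (G)}; (F) has the earlier label → (F).
(G) needed (B), (C) and (D), now all done → (G).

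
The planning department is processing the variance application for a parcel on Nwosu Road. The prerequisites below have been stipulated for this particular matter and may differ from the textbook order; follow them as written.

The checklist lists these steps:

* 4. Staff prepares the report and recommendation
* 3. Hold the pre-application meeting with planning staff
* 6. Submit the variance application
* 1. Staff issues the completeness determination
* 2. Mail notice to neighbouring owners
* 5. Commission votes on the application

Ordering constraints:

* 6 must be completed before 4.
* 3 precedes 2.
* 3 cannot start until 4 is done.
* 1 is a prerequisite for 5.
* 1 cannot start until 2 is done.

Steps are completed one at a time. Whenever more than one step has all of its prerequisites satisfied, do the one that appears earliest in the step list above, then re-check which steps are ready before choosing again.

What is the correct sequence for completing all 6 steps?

Only 6 has no prerequisites, so it is first.
4 needed 6, now all done → 4.
That leaves 3 as the only ready step → 3.
2 is the only step now ready → 2.
1 needed 2, now all done → 1.
5 needed 1, now all done → 5.

6 → 4 → 3 → 2 → 1 → 5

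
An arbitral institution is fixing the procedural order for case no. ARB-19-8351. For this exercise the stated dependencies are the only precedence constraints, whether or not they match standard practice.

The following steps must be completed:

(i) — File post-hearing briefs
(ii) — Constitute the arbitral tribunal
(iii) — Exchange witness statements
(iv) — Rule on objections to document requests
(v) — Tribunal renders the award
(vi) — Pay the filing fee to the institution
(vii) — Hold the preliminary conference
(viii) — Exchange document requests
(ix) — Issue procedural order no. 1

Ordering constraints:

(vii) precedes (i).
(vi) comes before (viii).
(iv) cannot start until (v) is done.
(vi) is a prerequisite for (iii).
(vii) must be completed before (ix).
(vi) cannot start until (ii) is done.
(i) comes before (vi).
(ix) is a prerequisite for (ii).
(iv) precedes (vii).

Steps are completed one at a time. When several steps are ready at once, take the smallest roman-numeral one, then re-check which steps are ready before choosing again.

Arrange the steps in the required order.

(v), (iv), (vii), (i), (ix), (ii), (vi), (iii), (viii)

(v) has no prerequisites → (v) first.
Next only (iv) has its prerequisites met → (iv).
That leaves (vii) as the only ready step → (vii).
Now (i) and (ix) have their prerequisites met. (i) has the earlier label, so (i) next.
Next only (ix) has its prerequisites met → (ix).
Next only (ii) has its prerequisites met → (ii).
That leaves (vi) as the only ready step → (vi).
Now (iii) and (viii) have their prerequisites met. (iii) has the earlier label, so (iii) next.
That leaves (viii) as the only ready step → (viii).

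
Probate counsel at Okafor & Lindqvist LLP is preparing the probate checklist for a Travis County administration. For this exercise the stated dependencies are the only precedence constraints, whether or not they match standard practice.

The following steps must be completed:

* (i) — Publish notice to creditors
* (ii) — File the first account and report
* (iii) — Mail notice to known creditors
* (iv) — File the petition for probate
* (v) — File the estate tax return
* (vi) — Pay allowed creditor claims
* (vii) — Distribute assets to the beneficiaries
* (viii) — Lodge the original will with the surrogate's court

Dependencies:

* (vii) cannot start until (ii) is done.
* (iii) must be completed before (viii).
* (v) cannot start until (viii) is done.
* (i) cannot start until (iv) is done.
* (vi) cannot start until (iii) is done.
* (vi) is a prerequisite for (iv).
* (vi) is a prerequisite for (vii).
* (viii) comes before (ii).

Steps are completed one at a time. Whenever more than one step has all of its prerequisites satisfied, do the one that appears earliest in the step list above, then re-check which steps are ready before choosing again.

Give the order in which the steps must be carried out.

(iii), (vi), (iv), (i), (viii), (ii), (v), (vii)

(iii) has no prerequisites → (iii) first.
Now (vi) and (viii) have their prerequisites met. (vi) is listed earlier, so (vi) next.
Now (iv) and (viii) have their prerequisites met. (iv) is listed earlier, so (iv) next.
(i) now also ready, so the ready set is {(i), (viii)}; (i) is listed earlier → (i).
(viii) needed (iii), now all done → (viii).
Ready: (ii) and (v). (ii) is listed earlier → (ii).
(vii) now also ready, so the ready set is {(v), (vii)}; (v) is listed earlier → (v).
(vii) needed (ii) and (vi), now all done → (vii).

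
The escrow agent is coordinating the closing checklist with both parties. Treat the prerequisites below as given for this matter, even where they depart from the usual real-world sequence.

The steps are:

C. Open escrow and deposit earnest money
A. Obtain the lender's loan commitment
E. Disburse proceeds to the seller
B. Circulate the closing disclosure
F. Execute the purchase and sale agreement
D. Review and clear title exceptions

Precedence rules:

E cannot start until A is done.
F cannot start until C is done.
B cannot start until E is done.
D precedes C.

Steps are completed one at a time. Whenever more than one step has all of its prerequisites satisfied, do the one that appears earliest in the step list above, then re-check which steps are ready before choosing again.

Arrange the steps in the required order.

A E B D C F

A and D have no prerequisites; A is listed earlier, so A is first.
Ready: E and D. E is listed earlier → E.
B and D are both available; B is listed earlier → B.
D is the only step now ready → D.
C is the only step now ready → C.
F needed C, now all done → F.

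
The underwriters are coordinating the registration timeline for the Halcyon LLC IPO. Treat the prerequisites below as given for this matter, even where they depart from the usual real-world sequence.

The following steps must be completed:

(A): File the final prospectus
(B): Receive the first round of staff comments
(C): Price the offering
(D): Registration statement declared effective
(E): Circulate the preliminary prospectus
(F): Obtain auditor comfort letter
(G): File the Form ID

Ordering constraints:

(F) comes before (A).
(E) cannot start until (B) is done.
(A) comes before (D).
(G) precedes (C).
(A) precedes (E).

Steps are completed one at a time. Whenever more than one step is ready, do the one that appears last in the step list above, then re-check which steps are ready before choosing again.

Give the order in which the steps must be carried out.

(G) (F) (C) (B) (A) (E) (D)

(G), (F) and (B) have no prerequisites; (G) is listed later, so (G) is first.
Ready: (F), (C) and (B). (F) is listed later → (F).
(C), (B) and (A) are all available; (C) is listed later → (C).
Now (B) and (A) have their prerequisites met. (B) is listed later, so (B) next.
(A) needed (F), now all done → (A).
Ready: (E) and (D). (E) is listed later → (E).
Next only (D) has its prerequisites met → (D).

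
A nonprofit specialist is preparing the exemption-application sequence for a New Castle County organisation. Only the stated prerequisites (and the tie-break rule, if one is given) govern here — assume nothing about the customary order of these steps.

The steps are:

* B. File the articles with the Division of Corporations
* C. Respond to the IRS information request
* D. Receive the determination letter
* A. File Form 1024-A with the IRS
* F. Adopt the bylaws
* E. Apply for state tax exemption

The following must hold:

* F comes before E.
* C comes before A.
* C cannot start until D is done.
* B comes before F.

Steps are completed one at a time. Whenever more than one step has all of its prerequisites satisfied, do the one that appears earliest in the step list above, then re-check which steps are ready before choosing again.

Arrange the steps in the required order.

B and D have no prerequisites; B is listed earlier, so B is first.
Now D and F have their prerequisites met. D is listed earlier, so D next.
C and F are both available; C is listed earlier → C.
A now also ready, so the ready set is {A, F}; A is listed earlier → A.
F is the only step now ready → F.
E is the only step now ready → E.

B, D, C, A, F, E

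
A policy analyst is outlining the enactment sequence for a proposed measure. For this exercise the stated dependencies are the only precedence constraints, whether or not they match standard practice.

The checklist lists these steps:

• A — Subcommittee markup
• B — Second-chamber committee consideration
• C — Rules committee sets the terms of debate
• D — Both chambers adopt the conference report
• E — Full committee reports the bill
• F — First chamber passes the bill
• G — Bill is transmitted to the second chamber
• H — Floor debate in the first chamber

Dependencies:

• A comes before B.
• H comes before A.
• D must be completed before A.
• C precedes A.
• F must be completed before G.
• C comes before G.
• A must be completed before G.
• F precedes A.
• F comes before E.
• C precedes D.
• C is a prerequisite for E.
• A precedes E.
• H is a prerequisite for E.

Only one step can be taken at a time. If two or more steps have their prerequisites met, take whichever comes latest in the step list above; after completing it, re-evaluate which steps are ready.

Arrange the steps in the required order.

H, F and C have no prerequisites; H is listed later, so H is first.
Now F and C have their prerequisites met. F is listed later, so F next.
Next only C has its prerequisites met → C.
Next only D has its prerequisites met → D.
A is the only step now ready → A.
Ready: G, E and B. G is listed later → G.
E and B are both available; E is listed later → E.
B needed A, now all done → B.

H, F, C, D, A, G, E, B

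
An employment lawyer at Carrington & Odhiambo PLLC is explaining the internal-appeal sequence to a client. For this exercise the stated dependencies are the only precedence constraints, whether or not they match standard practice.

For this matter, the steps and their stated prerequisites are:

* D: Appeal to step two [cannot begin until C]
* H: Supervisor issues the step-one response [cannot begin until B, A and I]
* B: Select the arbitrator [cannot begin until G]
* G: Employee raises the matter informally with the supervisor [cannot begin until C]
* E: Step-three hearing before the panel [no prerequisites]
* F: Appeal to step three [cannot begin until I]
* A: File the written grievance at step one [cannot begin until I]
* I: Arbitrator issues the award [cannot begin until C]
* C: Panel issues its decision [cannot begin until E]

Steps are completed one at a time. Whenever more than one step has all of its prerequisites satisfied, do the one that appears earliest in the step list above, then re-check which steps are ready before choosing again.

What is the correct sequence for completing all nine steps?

E is the only step with nothing outstanding, so it goes first.
C needed E, now all done → C.
Now D, G and I have their prerequisites met. D is listed earlier, so D next.
Ready: G and I. G is listed earlier → G.
B now also ready, so the ready set is {B, I}; B is listed earlier → B.
I needed C, now all done → I.
Ready: F and A. F is listed earlier → F.
A needed I, now all done → A.
H is the only step now ready → H.

E, C, D, G, B, I, F, A, H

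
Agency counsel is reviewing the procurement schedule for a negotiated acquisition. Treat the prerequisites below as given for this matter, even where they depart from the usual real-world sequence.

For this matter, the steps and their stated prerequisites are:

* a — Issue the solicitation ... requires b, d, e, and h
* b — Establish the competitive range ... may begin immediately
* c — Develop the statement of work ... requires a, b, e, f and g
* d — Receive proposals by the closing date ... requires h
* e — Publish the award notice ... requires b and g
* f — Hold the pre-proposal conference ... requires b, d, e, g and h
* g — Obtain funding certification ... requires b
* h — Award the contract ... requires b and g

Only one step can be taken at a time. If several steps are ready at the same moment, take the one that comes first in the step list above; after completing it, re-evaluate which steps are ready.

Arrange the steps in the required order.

Only b has no prerequisites, so it is first.
Next only g has its prerequisites met → g.
e and h are both available; e is listed earlier → e.
h is the only step now ready → h.
d needed h, now all done → d.
Ready: a and f. a is listed earlier → a.
f needed b, d, e, g and h, now all done → f.
Next only c has its prerequisites met → c.

b → g → e → h → d → a → f → c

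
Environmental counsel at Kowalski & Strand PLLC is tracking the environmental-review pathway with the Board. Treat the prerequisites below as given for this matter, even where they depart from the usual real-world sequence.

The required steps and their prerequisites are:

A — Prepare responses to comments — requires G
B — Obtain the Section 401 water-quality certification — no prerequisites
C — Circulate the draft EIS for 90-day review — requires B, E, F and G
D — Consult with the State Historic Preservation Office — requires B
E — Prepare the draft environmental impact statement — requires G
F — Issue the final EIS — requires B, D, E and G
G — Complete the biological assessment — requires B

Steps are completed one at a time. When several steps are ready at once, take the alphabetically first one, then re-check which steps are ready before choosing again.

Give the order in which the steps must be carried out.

B is the only step with nothing outstanding, so it goes first.
Ready: D and G. D has the earlier label → D.
That leaves G as the only ready step → G.
Now A and E have their prerequisites met. A has the earlier label, so A next.
Next only E has its prerequisites met → E.
F is the only step now ready → F.
Next only C has its prerequisites met → C.

B → D → G → A → E → F → C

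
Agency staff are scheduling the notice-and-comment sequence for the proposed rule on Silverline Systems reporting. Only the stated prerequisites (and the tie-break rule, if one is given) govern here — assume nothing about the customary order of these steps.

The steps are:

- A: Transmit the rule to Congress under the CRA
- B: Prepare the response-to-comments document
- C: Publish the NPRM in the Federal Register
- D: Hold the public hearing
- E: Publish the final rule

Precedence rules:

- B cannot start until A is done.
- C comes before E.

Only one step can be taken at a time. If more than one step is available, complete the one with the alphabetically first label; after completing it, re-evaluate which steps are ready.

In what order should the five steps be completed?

Nothing is required for A, C and D. A has the earlier label → A first.
B now also ready, so the ready set is {B, C, D}; B has the earlier label → B.
Ready: C and D. C has the earlier label → C.
Now D and E have their prerequisites met. D has the earlier label, so D next.
E needed C, now all done → E.

A, B, C, D, E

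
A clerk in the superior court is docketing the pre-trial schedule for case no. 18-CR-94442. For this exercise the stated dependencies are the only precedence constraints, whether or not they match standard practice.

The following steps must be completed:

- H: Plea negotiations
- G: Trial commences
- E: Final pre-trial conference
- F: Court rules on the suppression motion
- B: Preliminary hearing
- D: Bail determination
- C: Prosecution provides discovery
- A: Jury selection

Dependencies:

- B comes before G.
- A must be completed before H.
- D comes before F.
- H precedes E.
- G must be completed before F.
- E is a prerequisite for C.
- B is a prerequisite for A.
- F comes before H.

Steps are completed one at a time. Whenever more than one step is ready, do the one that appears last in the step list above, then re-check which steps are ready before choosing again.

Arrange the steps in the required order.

D → B → A → G → F → H → E → C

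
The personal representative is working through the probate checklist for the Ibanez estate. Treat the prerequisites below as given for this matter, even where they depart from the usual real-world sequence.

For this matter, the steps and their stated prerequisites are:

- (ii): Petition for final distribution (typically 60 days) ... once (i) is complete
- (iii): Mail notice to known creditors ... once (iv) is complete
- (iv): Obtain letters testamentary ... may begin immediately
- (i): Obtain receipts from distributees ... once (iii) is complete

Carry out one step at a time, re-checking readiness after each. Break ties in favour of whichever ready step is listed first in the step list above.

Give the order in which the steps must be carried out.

Only (iv) has no prerequisites, so it is first.
(iii) is the only step now ready → (iii).
(i) needed (iii), now all done → (i).
(ii) needed (i), now all done → (ii).

(iv) (iii) (i) (ii)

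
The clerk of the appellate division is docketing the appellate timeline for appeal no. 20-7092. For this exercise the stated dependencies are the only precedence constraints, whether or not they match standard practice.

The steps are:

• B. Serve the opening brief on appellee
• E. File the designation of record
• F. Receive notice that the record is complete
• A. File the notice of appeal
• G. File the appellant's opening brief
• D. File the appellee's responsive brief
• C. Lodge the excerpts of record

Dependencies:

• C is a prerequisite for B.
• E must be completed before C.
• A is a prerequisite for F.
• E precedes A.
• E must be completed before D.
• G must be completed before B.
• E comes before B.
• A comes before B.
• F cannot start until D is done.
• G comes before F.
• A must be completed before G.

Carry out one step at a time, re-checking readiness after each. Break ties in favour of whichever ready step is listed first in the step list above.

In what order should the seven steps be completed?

E is the only step with nothing outstanding, so it goes first.
A, D and C are all available; A is listed earlier → A.
G now also ready, so the ready set is {G, D, C}; G is listed earlier → G.
Now D and C have their prerequisites met. D is listed earlier, so D next.
F now also ready, so the ready set is {F, C}; F is listed earlier → F.
C needed E, now all done → C.
B needed E, A, G and C, now all done → B.

E, A, G, D, F, C, B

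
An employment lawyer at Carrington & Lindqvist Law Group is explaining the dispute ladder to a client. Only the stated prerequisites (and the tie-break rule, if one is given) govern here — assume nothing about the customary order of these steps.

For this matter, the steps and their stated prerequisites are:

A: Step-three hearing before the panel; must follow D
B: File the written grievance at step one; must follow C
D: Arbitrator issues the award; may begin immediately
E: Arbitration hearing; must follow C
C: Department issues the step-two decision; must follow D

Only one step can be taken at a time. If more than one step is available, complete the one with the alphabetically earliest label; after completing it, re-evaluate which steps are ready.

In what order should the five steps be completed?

D A C B E

D is the only step with nothing outstanding, so it goes first.
A and C are both available; A has the earlier label → A.
That leaves C as the only ready step → C.
B and E are both available; B has the earlier label → B.
E is the only step now ready → E.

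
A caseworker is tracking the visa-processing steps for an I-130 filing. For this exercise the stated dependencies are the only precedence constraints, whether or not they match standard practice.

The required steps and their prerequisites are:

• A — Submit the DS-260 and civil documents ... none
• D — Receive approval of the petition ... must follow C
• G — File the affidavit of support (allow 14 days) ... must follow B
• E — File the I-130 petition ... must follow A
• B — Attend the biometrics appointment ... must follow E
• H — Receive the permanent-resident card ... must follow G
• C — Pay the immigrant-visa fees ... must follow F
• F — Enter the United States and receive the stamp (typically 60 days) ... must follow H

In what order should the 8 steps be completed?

A, E, B, G, H, F, C, D

A is the only step with nothing outstanding, so it goes first.
E needed A, now all done → E.
Next only B has its prerequisites met → B.
That leaves G as the only ready step → G.
H is the only step now ready → H.
F is the only step now ready → F.
C is the only step now ready → C.
D is the only step now ready → D.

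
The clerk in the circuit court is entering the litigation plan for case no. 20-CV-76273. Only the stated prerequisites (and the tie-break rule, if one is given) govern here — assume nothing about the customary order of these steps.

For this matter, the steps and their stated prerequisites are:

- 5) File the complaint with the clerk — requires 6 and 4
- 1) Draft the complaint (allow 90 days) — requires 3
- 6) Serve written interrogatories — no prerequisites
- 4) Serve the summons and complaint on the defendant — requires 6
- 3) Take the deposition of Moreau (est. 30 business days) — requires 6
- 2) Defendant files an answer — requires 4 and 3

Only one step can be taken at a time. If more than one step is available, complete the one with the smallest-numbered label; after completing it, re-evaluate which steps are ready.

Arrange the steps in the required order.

6 has no prerequisites → 6 first.
Now 3 and 4 have their prerequisites met. 3 has the earlier label, so 3 next.
Ready: 1 and 4. 1 has the earlier label → 1.
Next only 4 has its prerequisites met → 4.
Ready: 2 and 5. 2 has the earlier label → 2.
5 needed 4 and 6, now all done → 5.

6 → 3 → 1 → 4 → 2 → 5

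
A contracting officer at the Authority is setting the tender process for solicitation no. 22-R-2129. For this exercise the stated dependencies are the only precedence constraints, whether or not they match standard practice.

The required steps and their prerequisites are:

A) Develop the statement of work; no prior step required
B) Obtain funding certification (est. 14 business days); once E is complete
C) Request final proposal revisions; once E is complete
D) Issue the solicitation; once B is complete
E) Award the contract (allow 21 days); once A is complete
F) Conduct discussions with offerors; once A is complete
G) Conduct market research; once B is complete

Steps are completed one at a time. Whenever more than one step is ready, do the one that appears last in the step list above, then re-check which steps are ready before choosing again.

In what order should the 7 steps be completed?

A is the only step with nothing outstanding, so it goes first.
F and E are both available; F is listed later → F.
E is the only step now ready → E.
Ready: C and B. C is listed later → C.
B needed E, now all done → B.
G and D are both available; G is listed later → G.
D is the only step now ready → D.

A F E C B G D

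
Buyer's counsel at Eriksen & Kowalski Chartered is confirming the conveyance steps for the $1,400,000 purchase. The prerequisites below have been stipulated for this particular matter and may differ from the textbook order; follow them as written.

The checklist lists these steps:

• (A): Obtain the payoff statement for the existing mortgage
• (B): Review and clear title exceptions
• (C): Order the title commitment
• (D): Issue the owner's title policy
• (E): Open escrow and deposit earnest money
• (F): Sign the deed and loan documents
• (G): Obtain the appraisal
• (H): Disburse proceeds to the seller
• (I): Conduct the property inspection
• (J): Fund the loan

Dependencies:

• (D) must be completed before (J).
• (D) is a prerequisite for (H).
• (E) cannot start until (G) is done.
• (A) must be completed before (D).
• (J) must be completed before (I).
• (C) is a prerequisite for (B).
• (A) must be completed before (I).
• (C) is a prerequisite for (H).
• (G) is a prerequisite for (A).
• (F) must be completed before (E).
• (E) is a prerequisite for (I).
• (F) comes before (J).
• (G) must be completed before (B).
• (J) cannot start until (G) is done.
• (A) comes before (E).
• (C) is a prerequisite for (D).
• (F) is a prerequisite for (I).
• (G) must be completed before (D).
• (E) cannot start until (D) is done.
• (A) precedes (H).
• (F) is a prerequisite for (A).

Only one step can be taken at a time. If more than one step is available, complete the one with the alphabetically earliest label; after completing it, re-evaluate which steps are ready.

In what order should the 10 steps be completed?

(C), (F) and (G) have no prerequisites; (C) has the earlier label, so (C) is first.
(F) and (G) are both available; (F) has the earlier label → (F).
That leaves (G) as the only ready step → (G).
(A) and (B) are both available; (A) has the earlier label → (A).
(D) now also ready, so the ready set is {(B), (D)}; (B) has the earlier label → (B).
(D) is the only step now ready → (D).
(E), (H) and (J) are all available; (E) has the earlier label → (E).
Now (H) and (J) have their prerequisites met. (H) has the earlier label, so (H) next.
(J) needed (D), (F) and (G), now all done → (J).
(I) needed (A), (E), (F) and (J), now all done → (I).

(C), (F), (G), (A), (B), (D), (E), (H), (J), (I)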